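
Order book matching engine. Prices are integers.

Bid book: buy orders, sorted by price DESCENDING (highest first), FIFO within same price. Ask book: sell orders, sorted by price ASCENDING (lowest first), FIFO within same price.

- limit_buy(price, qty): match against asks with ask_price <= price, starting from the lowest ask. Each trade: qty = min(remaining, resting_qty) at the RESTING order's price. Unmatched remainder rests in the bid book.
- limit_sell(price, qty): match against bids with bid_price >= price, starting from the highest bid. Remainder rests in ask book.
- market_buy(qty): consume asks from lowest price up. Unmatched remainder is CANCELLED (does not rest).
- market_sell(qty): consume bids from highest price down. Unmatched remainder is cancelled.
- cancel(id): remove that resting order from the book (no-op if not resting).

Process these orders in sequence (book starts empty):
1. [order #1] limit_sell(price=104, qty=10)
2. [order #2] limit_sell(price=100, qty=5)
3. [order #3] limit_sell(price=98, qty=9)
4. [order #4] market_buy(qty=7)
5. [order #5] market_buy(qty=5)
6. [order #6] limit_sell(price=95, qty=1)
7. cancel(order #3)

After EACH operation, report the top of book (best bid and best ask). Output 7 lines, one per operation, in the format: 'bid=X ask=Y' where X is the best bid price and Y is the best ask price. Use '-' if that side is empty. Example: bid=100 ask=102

Answer: bid=- ask=104
bid=- ask=100
bid=- ask=98
bid=- ask=98
bid=- ask=100
bid=- ask=95
bid=- ask=95

Derivation:
After op 1 [order #1] limit_sell(price=104, qty=10): fills=none; bids=[-] asks=[#1:10@104]
After op 2 [order #2] limit_sell(price=100, qty=5): fills=none; bids=[-] asks=[#2:5@100 #1:10@104]
After op 3 [order #3] limit_sell(price=98, qty=9): fills=none; bids=[-] asks=[#3:9@98 #2:5@100 #1:10@104]
After op 4 [order #4] market_buy(qty=7): fills=#4x#3:7@98; bids=[-] asks=[#3:2@98 #2:5@100 #1:10@104]
After op 5 [order #5] market_buy(qty=5): fills=#5x#3:2@98 #5x#2:3@100; bids=[-] asks=[#2:2@100 #1:10@104]
After op 6 [order #6] limit_sell(price=95, qty=1): fills=none; bids=[-] asks=[#6:1@95 #2:2@100 #1:10@104]
After op 7 cancel(order #3): fills=none; bids=[-] asks=[#6:1@95 #2:2@100 #1:10@104]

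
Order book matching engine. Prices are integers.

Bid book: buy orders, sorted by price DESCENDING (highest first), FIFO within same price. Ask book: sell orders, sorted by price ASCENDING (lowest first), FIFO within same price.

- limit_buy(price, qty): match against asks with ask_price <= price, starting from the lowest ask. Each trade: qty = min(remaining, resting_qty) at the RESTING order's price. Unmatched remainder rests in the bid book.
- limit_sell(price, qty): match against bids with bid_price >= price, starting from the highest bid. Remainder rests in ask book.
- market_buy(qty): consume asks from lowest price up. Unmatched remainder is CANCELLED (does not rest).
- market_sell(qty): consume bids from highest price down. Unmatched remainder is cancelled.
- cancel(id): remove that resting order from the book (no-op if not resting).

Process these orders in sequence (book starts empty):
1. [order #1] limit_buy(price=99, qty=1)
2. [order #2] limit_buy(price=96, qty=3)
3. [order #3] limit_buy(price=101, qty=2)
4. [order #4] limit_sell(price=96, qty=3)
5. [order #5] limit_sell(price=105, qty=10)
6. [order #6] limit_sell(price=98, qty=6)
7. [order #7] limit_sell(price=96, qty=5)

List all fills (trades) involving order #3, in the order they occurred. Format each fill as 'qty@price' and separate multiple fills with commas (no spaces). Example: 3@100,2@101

After op 1 [order #1] limit_buy(price=99, qty=1): fills=none; bids=[#1:1@99] asks=[-]
After op 2 [order #2] limit_buy(price=96, qty=3): fills=none; bids=[#1:1@99 #2:3@96] asks=[-]
After op 3 [order #3] limit_buy(price=101, qty=2): fills=none; bids=[#3:2@101 #1:1@99 #2:3@96] asks=[-]
After op 4 [order #4] limit_sell(price=96, qty=3): fills=#3x#4:2@101 #1x#4:1@99; bids=[#2:3@96] asks=[-]
After op 5 [order #5] limit_sell(price=105, qty=10): fills=none; bids=[#2:3@96] asks=[#5:10@105]
After op 6 [order #6] limit_sell(price=98, qty=6): fills=none; bids=[#2:3@96] asks=[#6:6@98 #5:10@105]
After op 7 [order #7] limit_sell(price=96, qty=5): fills=#2x#7:3@96; bids=[-] asks=[#7:2@96 #6:6@98 #5:10@105]

Answer: 2@101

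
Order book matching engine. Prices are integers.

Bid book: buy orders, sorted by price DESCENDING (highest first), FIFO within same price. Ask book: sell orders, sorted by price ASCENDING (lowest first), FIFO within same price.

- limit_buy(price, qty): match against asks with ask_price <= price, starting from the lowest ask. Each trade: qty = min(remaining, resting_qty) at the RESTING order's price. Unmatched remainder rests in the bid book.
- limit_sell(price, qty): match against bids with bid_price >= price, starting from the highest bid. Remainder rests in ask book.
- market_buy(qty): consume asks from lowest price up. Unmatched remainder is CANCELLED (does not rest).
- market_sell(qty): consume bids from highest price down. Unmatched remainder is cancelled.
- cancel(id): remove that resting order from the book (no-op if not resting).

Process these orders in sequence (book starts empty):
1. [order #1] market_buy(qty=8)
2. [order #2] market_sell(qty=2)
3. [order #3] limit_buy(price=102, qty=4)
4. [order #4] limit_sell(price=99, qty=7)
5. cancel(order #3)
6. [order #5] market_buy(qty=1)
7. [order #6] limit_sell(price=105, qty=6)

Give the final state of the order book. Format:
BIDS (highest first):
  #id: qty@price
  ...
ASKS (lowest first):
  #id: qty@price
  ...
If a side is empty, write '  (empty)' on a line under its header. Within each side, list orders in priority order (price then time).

After op 1 [order #1] market_buy(qty=8): fills=none; bids=[-] asks=[-]
After op 2 [order #2] market_sell(qty=2): fills=none; bids=[-] asks=[-]
After op 3 [order #3] limit_buy(price=102, qty=4): fills=none; bids=[#3:4@102] asks=[-]
After op 4 [order #4] limit_sell(price=99, qty=7): fills=#3x#4:4@102; bids=[-] asks=[#4:3@99]
After op 5 cancel(order #3): fills=none; bids=[-] asks=[#4:3@99]
After op 6 [order #5] market_buy(qty=1): fills=#5x#4:1@99; bids=[-] asks=[#4:2@99]
After op 7 [order #6] limit_sell(price=105, qty=6): fills=none; bids=[-] asks=[#4:2@99 #6:6@105]

Answer: BIDS (highest first):
  (empty)
ASKS (lowest first):
  #4: 2@99
  #6: 6@105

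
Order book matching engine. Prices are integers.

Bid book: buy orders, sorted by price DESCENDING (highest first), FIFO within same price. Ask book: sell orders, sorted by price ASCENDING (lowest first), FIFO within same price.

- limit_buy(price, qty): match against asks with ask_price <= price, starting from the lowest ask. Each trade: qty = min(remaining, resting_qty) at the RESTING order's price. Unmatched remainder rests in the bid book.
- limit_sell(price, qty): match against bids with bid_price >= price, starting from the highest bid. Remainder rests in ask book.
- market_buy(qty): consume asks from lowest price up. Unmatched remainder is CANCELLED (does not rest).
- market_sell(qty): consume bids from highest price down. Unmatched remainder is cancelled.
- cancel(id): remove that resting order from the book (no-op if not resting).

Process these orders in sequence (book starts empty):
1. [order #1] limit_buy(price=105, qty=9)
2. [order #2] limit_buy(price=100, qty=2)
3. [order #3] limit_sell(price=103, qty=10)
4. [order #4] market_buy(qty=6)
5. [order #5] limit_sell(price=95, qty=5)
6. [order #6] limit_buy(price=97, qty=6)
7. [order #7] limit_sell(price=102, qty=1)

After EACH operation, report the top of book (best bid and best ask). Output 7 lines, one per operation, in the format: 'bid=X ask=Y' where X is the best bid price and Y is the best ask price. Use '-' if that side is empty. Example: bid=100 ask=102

Answer: bid=105 ask=-
bid=105 ask=-
bid=100 ask=103
bid=100 ask=-
bid=- ask=95
bid=97 ask=-
bid=97 ask=102

Derivation:
After op 1 [order #1] limit_buy(price=105, qty=9): fills=none; bids=[#1:9@105] asks=[-]
After op 2 [order #2] limit_buy(price=100, qty=2): fills=none; bids=[#1:9@105 #2:2@100] asks=[-]
After op 3 [order #3] limit_sell(price=103, qty=10): fills=#1x#3:9@105; bids=[#2:2@100] asks=[#3:1@103]
After op 4 [order #4] market_buy(qty=6): fills=#4x#3:1@103; bids=[#2:2@100] asks=[-]
After op 5 [order #5] limit_sell(price=95, qty=5): fills=#2x#5:2@100; bids=[-] asks=[#5:3@95]
After op 6 [order #6] limit_buy(price=97, qty=6): fills=#6x#5:3@95; bids=[#6:3@97] asks=[-]
After op 7 [order #7] limit_sell(price=102, qty=1): fills=none; bids=[#6:3@97] asks=[#7:1@102]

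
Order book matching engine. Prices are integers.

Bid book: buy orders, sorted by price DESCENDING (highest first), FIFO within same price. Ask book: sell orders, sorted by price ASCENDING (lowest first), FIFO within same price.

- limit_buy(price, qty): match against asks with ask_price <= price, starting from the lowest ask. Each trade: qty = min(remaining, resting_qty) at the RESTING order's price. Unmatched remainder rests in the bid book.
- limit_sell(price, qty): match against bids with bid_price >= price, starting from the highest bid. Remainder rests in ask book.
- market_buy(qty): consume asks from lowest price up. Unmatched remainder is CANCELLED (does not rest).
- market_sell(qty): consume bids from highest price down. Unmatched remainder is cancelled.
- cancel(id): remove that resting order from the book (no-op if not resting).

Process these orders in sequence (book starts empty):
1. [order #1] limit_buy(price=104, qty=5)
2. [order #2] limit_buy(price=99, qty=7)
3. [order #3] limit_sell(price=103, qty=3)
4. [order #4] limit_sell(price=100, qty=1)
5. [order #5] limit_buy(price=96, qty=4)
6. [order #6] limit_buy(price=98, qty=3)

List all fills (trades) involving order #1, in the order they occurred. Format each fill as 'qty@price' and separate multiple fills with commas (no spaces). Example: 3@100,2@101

Answer: 3@104,1@104

Derivation:
After op 1 [order #1] limit_buy(price=104, qty=5): fills=none; bids=[#1:5@104] asks=[-]
After op 2 [order #2] limit_buy(price=99, qty=7): fills=none; bids=[#1:5@104 #2:7@99] asks=[-]
After op 3 [order #3] limit_sell(price=103, qty=3): fills=#1x#3:3@104; bids=[#1:2@104 #2:7@99] asks=[-]
After op 4 [order #4] limit_sell(price=100, qty=1): fills=#1x#4:1@104; bids=[#1:1@104 #2:7@99] asks=[-]
After op 5 [order #5] limit_buy(price=96, qty=4): fills=none; bids=[#1:1@104 #2:7@99 #5:4@96] asks=[-]
After op 6 [order #6] limit_buy(price=98, qty=3): fills=none; bids=[#1:1@104 #2:7@99 #6:3@98 #5:4@96] asks=[-]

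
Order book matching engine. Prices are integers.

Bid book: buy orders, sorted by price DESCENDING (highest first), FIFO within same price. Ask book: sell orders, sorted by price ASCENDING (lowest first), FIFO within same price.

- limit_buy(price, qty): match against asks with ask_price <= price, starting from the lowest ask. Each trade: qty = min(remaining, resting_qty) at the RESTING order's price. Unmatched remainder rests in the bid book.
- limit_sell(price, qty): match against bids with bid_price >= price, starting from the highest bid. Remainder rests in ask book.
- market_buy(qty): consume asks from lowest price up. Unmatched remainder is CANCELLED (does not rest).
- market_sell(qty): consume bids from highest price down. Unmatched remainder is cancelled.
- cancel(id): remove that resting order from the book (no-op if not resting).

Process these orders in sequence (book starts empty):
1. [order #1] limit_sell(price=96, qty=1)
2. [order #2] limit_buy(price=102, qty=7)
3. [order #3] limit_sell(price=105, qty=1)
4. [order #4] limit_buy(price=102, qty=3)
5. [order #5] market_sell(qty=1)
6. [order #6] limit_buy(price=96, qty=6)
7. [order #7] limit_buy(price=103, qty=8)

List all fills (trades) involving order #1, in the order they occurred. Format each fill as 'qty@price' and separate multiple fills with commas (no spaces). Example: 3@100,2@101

Answer: 1@96

Derivation:
After op 1 [order #1] limit_sell(price=96, qty=1): fills=none; bids=[-] asks=[#1:1@96]
After op 2 [order #2] limit_buy(price=102, qty=7): fills=#2x#1:1@96; bids=[#2:6@102] asks=[-]
After op 3 [order #3] limit_sell(price=105, qty=1): fills=none; bids=[#2:6@102] asks=[#3:1@105]
After op 4 [order #4] limit_buy(price=102, qty=3): fills=none; bids=[#2:6@102 #4:3@102] asks=[#3:1@105]
After op 5 [order #5] market_sell(qty=1): fills=#2x#5:1@102; bids=[#2:5@102 #4:3@102] asks=[#3:1@105]
After op 6 [order #6] limit_buy(price=96, qty=6): fills=none; bids=[#2:5@102 #4:3@102 #6:6@96] asks=[#3:1@105]
After op 7 [order #7] limit_buy(price=103, qty=8): fills=none; bids=[#7:8@103 #2:5@102 #4:3@102 #6:6@96] asks=[#3:1@105]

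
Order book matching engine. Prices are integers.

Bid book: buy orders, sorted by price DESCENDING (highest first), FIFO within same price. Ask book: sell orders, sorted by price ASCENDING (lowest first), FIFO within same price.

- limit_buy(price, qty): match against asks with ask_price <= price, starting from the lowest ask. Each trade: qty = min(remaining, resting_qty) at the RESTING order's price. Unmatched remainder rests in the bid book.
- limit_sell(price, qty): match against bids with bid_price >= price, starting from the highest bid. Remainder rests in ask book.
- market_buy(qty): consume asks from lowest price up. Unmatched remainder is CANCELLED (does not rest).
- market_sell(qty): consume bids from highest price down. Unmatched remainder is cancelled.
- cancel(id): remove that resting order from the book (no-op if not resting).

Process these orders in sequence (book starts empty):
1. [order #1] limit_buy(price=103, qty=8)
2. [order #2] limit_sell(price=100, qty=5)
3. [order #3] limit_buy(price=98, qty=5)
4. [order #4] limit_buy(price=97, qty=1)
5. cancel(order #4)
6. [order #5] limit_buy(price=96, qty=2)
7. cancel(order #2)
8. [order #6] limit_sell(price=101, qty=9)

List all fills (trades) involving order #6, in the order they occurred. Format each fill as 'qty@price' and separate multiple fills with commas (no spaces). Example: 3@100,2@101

Answer: 3@103

Derivation:
After op 1 [order #1] limit_buy(price=103, qty=8): fills=none; bids=[#1:8@103] asks=[-]
After op 2 [order #2] limit_sell(price=100, qty=5): fills=#1x#2:5@103; bids=[#1:3@103] asks=[-]
After op 3 [order #3] limit_buy(price=98, qty=5): fills=none; bids=[#1:3@103 #3:5@98] asks=[-]
After op 4 [order #4] limit_buy(price=97, qty=1): fills=none; bids=[#1:3@103 #3:5@98 #4:1@97] asks=[-]
After op 5 cancel(order #4): fills=none; bids=[#1:3@103 #3:5@98] asks=[-]
After op 6 [order #5] limit_buy(price=96, qty=2): fills=none; bids=[#1:3@103 #3:5@98 #5:2@96] asks=[-]
After op 7 cancel(order #2): fills=none; bids=[#1:3@103 #3:5@98 #5:2@96] asks=[-]
After op 8 [order #6] limit_sell(price=101, qty=9): fills=#1x#6:3@103; bids=[#3:5@98 #5:2@96] asks=[#6:6@101]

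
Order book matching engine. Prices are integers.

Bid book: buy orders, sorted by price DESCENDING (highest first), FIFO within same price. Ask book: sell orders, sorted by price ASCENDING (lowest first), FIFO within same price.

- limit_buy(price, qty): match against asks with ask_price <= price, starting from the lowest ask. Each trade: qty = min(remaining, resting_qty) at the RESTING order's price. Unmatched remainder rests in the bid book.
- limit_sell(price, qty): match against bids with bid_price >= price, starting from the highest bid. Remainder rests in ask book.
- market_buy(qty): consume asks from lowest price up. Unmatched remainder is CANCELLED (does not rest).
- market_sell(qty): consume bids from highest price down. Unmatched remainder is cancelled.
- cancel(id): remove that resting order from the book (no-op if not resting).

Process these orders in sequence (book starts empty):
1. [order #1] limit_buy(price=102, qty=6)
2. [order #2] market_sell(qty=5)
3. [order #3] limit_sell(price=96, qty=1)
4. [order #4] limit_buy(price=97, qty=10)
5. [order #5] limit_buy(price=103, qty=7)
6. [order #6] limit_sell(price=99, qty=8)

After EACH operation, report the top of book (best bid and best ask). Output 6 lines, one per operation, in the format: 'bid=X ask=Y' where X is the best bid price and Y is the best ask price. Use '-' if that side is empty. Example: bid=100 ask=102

After op 1 [order #1] limit_buy(price=102, qty=6): fills=none; bids=[#1:6@102] asks=[-]
After op 2 [order #2] market_sell(qty=5): fills=#1x#2:5@102; bids=[#1:1@102] asks=[-]
After op 3 [order #3] limit_sell(price=96, qty=1): fills=#1x#3:1@102; bids=[-] asks=[-]
After op 4 [order #4] limit_buy(price=97, qty=10): fills=none; bids=[#4:10@97] asks=[-]
After op 5 [order #5] limit_buy(price=103, qty=7): fills=none; bids=[#5:7@103 #4:10@97] asks=[-]
After op 6 [order #6] limit_sell(price=99, qty=8): fills=#5x#6:7@103; bids=[#4:10@97] asks=[#6:1@99]

Answer: bid=102 ask=-
bid=102 ask=-
bid=- ask=-
bid=97 ask=-
bid=103 ask=-
bid=97 ask=99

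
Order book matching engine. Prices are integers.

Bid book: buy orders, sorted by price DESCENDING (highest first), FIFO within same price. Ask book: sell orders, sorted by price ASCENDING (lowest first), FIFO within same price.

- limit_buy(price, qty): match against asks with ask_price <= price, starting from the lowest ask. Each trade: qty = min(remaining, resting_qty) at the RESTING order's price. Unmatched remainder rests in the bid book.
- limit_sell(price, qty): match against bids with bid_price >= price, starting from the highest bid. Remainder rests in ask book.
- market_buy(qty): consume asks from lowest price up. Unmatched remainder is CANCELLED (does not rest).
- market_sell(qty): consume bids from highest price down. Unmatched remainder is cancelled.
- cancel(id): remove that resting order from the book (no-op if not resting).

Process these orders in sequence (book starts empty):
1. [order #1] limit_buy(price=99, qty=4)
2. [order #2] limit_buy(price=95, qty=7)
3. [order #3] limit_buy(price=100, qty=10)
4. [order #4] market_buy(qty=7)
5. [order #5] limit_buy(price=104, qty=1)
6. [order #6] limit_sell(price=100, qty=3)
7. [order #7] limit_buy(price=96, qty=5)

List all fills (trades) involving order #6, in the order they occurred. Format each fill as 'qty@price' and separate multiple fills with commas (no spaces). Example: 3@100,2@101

After op 1 [order #1] limit_buy(price=99, qty=4): fills=none; bids=[#1:4@99] asks=[-]
After op 2 [order #2] limit_buy(price=95, qty=7): fills=none; bids=[#1:4@99 #2:7@95] asks=[-]
After op 3 [order #3] limit_buy(price=100, qty=10): fills=none; bids=[#3:10@100 #1:4@99 #2:7@95] asks=[-]
After op 4 [order #4] market_buy(qty=7): fills=none; bids=[#3:10@100 #1:4@99 #2:7@95] asks=[-]
After op 5 [order #5] limit_buy(price=104, qty=1): fills=none; bids=[#5:1@104 #3:10@100 #1:4@99 #2:7@95] asks=[-]
After op 6 [order #6] limit_sell(price=100, qty=3): fills=#5x#6:1@104 #3x#6:2@100; bids=[#3:8@100 #1:4@99 #2:7@95] asks=[-]
After op 7 [order #7] limit_buy(price=96, qty=5): fills=none; bids=[#3:8@100 #1:4@99 #7:5@96 #2:7@95] asks=[-]

Answer: 1@104,2@100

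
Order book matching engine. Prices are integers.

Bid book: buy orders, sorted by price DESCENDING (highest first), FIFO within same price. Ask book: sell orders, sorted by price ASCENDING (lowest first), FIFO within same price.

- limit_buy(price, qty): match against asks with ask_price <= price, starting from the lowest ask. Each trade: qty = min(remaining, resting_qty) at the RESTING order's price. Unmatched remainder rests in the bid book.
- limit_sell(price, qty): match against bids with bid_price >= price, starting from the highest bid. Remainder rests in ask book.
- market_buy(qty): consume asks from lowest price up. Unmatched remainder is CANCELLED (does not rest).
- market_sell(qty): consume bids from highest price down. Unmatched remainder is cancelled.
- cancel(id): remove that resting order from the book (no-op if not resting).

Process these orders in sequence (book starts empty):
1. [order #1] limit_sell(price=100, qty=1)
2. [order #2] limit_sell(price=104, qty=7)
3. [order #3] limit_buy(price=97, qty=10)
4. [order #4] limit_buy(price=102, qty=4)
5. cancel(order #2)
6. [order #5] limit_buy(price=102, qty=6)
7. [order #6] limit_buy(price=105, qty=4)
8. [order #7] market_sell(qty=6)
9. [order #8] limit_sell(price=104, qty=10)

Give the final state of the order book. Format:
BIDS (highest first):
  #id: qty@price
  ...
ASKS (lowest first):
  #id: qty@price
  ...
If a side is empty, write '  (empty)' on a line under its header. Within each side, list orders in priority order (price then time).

After op 1 [order #1] limit_sell(price=100, qty=1): fills=none; bids=[-] asks=[#1:1@100]
After op 2 [order #2] limit_sell(price=104, qty=7): fills=none; bids=[-] asks=[#1:1@100 #2:7@104]
After op 3 [order #3] limit_buy(price=97, qty=10): fills=none; bids=[#3:10@97] asks=[#1:1@100 #2:7@104]
After op 4 [order #4] limit_buy(price=102, qty=4): fills=#4x#1:1@100; bids=[#4:3@102 #3:10@97] asks=[#2:7@104]
After op 5 cancel(order #2): fills=none; bids=[#4:3@102 #3:10@97] asks=[-]
After op 6 [order #5] limit_buy(price=102, qty=6): fills=none; bids=[#4:3@102 #5:6@102 #3:10@97] asks=[-]
After op 7 [order #6] limit_buy(price=105, qty=4): fills=none; bids=[#6:4@105 #4:3@102 #5:6@102 #3:10@97] asks=[-]
After op 8 [order #7] market_sell(qty=6): fills=#6x#7:4@105 #4x#7:2@102; bids=[#4:1@102 #5:6@102 #3:10@97] asks=[-]
After op 9 [order #8] limit_sell(price=104, qty=10): fills=none; bids=[#4:1@102 #5:6@102 #3:10@97] asks=[#8:10@104]

Answer: BIDS (highest first):
  #4: 1@102
  #5: 6@102
  #3: 10@97
ASKS (lowest first):
  #8: 10@104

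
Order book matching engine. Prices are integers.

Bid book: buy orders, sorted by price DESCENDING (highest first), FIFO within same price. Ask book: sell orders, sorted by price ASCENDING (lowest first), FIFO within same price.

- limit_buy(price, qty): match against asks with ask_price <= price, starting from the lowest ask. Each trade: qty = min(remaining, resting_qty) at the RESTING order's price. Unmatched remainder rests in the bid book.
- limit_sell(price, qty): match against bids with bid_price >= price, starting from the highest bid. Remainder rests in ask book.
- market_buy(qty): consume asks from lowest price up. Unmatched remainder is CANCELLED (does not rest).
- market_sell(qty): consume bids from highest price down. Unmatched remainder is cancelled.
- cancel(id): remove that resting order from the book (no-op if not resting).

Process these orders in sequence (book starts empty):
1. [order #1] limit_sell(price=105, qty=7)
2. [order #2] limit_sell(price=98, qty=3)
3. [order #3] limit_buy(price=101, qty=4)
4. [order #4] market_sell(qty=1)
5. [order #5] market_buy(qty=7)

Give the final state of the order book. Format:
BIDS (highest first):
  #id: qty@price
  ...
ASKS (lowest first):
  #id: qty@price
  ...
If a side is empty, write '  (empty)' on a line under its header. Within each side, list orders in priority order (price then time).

After op 1 [order #1] limit_sell(price=105, qty=7): fills=none; bids=[-] asks=[#1:7@105]
After op 2 [order #2] limit_sell(price=98, qty=3): fills=none; bids=[-] asks=[#2:3@98 #1:7@105]
After op 3 [order #3] limit_buy(price=101, qty=4): fills=#3x#2:3@98; bids=[#3:1@101] asks=[#1:7@105]
After op 4 [order #4] market_sell(qty=1): fills=#3x#4:1@101; bids=[-] asks=[#1:7@105]
After op 5 [order #5] market_buy(qty=7): fills=#5x#1:7@105; bids=[-] asks=[-]

Answer: BIDS (highest first):
  (empty)
ASKS (lowest first):
  (empty)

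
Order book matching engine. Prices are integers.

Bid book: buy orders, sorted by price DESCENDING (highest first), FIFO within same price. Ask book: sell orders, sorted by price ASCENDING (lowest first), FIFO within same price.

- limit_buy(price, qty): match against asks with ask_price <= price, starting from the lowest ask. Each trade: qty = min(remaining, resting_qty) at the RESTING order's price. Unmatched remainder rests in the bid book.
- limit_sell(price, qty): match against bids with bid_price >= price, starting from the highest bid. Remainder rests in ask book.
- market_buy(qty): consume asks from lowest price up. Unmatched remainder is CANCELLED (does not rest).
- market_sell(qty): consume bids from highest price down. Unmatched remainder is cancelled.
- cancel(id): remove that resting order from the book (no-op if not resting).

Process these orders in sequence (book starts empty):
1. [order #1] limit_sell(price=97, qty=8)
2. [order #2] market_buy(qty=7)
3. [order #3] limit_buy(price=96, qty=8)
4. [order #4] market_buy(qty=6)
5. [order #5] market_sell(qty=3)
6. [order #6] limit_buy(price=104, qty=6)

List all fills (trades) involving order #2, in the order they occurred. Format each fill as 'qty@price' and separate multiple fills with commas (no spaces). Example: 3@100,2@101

After op 1 [order #1] limit_sell(price=97, qty=8): fills=none; bids=[-] asks=[#1:8@97]
After op 2 [order #2] market_buy(qty=7): fills=#2x#1:7@97; bids=[-] asks=[#1:1@97]
After op 3 [order #3] limit_buy(price=96, qty=8): fills=none; bids=[#3:8@96] asks=[#1:1@97]
After op 4 [order #4] market_buy(qty=6): fills=#4x#1:1@97; bids=[#3:8@96] asks=[-]
After op 5 [order #5] market_sell(qty=3): fills=#3x#5:3@96; bids=[#3:5@96] asks=[-]
After op 6 [order #6] limit_buy(price=104, qty=6): fills=none; bids=[#6:6@104 #3:5@96] asks=[-]

Answer: 7@97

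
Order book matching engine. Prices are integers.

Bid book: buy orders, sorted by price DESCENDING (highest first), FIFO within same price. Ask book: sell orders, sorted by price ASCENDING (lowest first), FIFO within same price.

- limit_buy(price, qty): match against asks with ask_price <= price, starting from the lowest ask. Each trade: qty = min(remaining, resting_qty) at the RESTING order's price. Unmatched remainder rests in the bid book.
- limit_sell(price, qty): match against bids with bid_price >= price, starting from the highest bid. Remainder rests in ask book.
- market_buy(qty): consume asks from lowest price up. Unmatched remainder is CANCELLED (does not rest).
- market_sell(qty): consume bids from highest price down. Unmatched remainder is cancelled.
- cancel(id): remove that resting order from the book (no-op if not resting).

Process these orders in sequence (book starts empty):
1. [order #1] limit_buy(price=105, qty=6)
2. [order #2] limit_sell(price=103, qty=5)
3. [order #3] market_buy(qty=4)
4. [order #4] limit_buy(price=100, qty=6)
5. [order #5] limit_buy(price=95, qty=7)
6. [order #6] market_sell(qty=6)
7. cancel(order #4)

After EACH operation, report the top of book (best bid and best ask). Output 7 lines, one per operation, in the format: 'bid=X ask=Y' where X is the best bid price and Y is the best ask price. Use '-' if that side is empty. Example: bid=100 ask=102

After op 1 [order #1] limit_buy(price=105, qty=6): fills=none; bids=[#1:6@105] asks=[-]
After op 2 [order #2] limit_sell(price=103, qty=5): fills=#1x#2:5@105; bids=[#1:1@105] asks=[-]
After op 3 [order #3] market_buy(qty=4): fills=none; bids=[#1:1@105] asks=[-]
After op 4 [order #4] limit_buy(price=100, qty=6): fills=none; bids=[#1:1@105 #4:6@100] asks=[-]
After op 5 [order #5] limit_buy(price=95, qty=7): fills=none; bids=[#1:1@105 #4:6@100 #5:7@95] asks=[-]
After op 6 [order #6] market_sell(qty=6): fills=#1x#6:1@105 #4x#6:5@100; bids=[#4:1@100 #5:7@95] asks=[-]
After op 7 cancel(order #4): fills=none; bids=[#5:7@95] asks=[-]

Answer: bid=105 ask=-
bid=105 ask=-
bid=105 ask=-
bid=105 ask=-
bid=105 ask=-
bid=100 ask=-
bid=95 ask=-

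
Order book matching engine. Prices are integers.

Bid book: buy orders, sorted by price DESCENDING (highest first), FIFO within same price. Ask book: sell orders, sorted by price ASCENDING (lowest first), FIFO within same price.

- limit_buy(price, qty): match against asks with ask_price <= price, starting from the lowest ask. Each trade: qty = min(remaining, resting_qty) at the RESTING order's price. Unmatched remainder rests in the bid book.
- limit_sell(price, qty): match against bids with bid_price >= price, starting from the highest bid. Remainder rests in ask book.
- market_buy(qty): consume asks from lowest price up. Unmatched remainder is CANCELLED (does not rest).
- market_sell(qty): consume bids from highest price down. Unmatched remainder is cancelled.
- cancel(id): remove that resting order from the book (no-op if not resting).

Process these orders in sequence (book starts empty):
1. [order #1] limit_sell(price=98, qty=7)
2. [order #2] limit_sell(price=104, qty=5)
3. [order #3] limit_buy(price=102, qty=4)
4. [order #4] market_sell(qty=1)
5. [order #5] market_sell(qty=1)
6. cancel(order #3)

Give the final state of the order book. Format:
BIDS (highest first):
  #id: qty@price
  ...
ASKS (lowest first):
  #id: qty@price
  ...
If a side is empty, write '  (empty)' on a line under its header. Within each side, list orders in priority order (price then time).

After op 1 [order #1] limit_sell(price=98, qty=7): fills=none; bids=[-] asks=[#1:7@98]
After op 2 [order #2] limit_sell(price=104, qty=5): fills=none; bids=[-] asks=[#1:7@98 #2:5@104]
After op 3 [order #3] limit_buy(price=102, qty=4): fills=#3x#1:4@98; bids=[-] asks=[#1:3@98 #2:5@104]
After op 4 [order #4] market_sell(qty=1): fills=none; bids=[-] asks=[#1:3@98 #2:5@104]
After op 5 [order #5] market_sell(qty=1): fills=none; bids=[-] asks=[#1:3@98 #2:5@104]
After op 6 cancel(order #3): fills=none; bids=[-] asks=[#1:3@98 #2:5@104]

Answer: BIDS (highest first):
  (empty)
ASKS (lowest first):
  #1: 3@98
  #2: 5@104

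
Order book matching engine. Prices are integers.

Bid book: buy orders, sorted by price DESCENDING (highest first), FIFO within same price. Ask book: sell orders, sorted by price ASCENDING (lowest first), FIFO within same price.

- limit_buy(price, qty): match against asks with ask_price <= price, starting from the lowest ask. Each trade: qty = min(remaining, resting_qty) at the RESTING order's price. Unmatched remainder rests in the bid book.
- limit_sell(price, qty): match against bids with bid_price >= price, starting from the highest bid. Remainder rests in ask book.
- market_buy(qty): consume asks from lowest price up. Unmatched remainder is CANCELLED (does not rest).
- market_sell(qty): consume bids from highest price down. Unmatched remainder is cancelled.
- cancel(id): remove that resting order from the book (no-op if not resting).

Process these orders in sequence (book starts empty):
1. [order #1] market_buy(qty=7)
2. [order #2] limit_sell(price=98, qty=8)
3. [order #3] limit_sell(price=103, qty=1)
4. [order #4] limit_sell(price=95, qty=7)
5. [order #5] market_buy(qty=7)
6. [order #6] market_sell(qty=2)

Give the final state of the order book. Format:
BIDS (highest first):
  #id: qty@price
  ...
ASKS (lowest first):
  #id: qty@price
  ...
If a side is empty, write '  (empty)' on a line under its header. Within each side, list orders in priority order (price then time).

Answer: BIDS (highest first):
  (empty)
ASKS (lowest first):
  #2: 8@98
  #3: 1@103

Derivation:
After op 1 [order #1] market_buy(qty=7): fills=none; bids=[-] asks=[-]
After op 2 [order #2] limit_sell(price=98, qty=8): fills=none; bids=[-] asks=[#2:8@98]
After op 3 [order #3] limit_sell(price=103, qty=1): fills=none; bids=[-] asks=[#2:8@98 #3:1@103]
After op 4 [order #4] limit_sell(price=95, qty=7): fills=none; bids=[-] asks=[#4:7@95 #2:8@98 #3:1@103]
After op 5 [order #5] market_buy(qty=7): fills=#5x#4:7@95; bids=[-] asks=[#2:8@98 #3:1@103]
After op 6 [order #6] market_sell(qty=2): fills=none; bids=[-] asks=[#2:8@98 #3:1@103]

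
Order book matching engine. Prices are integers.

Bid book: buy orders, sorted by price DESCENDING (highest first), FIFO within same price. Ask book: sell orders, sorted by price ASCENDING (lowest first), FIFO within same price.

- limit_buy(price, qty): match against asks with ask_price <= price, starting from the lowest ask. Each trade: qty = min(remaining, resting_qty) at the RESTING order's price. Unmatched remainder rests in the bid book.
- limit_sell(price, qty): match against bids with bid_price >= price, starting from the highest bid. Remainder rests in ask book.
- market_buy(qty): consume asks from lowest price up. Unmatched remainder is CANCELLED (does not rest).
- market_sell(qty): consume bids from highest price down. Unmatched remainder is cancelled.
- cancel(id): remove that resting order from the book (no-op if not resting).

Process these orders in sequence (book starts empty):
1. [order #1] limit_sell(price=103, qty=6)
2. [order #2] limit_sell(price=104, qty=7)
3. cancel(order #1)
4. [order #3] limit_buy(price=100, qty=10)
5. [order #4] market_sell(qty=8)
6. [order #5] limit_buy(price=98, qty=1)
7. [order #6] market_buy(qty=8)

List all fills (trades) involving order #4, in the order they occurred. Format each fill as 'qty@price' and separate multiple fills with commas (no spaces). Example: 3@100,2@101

Answer: 8@100

Derivation:
After op 1 [order #1] limit_sell(price=103, qty=6): fills=none; bids=[-] asks=[#1:6@103]
After op 2 [order #2] limit_sell(price=104, qty=7): fills=none; bids=[-] asks=[#1:6@103 #2:7@104]
After op 3 cancel(order #1): fills=none; bids=[-] asks=[#2:7@104]
After op 4 [order #3] limit_buy(price=100, qty=10): fills=none; bids=[#3:10@100] asks=[#2:7@104]
After op 5 [order #4] market_sell(qty=8): fills=#3x#4:8@100; bids=[#3:2@100] asks=[#2:7@104]
After op 6 [order #5] limit_buy(price=98, qty=1): fills=none; bids=[#3:2@100 #5:1@98] asks=[#2:7@104]
After op 7 [order #6] market_buy(qty=8): fills=#6x#2:7@104; bids=[#3:2@100 #5:1@98] asks=[-]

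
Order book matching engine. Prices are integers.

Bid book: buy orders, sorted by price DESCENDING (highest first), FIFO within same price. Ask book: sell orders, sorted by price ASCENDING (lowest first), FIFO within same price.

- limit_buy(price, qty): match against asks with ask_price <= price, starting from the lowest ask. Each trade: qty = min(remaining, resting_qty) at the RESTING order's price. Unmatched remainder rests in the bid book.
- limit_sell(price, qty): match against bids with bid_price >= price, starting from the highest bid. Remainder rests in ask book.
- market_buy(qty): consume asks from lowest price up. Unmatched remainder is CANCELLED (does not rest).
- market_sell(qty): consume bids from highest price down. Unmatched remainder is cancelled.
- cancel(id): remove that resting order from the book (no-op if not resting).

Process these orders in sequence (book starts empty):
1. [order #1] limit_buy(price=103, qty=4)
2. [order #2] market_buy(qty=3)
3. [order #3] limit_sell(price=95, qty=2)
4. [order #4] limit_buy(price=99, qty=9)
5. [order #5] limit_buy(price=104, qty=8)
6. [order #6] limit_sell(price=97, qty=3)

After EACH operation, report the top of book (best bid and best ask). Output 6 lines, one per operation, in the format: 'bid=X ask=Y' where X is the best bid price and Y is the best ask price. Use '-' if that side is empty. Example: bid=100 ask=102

After op 1 [order #1] limit_buy(price=103, qty=4): fills=none; bids=[#1:4@103] asks=[-]
After op 2 [order #2] market_buy(qty=3): fills=none; bids=[#1:4@103] asks=[-]
After op 3 [order #3] limit_sell(price=95, qty=2): fills=#1x#3:2@103; bids=[#1:2@103] asks=[-]
After op 4 [order #4] limit_buy(price=99, qty=9): fills=none; bids=[#1:2@103 #4:9@99] asks=[-]
After op 5 [order #5] limit_buy(price=104, qty=8): fills=none; bids=[#5:8@104 #1:2@103 #4:9@99] asks=[-]
After op 6 [order #6] limit_sell(price=97, qty=3): fills=#5x#6:3@104; bids=[#5:5@104 #1:2@103 #4:9@99] asks=[-]

Answer: bid=103 ask=-
bid=103 ask=-
bid=103 ask=-
bid=103 ask=-
bid=104 ask=-
bid=104 ask=-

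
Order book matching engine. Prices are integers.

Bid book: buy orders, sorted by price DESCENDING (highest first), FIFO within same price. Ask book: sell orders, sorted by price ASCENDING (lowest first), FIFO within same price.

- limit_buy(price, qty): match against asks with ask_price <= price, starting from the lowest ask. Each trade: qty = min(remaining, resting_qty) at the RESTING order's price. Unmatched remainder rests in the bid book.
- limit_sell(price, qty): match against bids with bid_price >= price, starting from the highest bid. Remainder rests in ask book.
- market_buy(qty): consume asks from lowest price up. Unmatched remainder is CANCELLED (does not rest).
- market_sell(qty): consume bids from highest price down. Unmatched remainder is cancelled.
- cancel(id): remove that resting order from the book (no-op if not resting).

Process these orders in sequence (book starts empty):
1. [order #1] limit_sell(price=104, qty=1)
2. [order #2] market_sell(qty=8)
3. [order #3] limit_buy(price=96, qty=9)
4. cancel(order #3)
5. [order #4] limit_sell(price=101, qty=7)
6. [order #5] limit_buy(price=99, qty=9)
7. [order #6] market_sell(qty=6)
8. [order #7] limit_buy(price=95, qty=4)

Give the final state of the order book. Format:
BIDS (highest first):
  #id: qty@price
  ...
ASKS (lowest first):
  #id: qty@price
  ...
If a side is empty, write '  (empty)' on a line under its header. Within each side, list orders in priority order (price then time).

After op 1 [order #1] limit_sell(price=104, qty=1): fills=none; bids=[-] asks=[#1:1@104]
After op 2 [order #2] market_sell(qty=8): fills=none; bids=[-] asks=[#1:1@104]
After op 3 [order #3] limit_buy(price=96, qty=9): fills=none; bids=[#3:9@96] asks=[#1:1@104]
After op 4 cancel(order #3): fills=none; bids=[-] asks=[#1:1@104]
After op 5 [order #4] limit_sell(price=101, qty=7): fills=none; bids=[-] asks=[#4:7@101 #1:1@104]
After op 6 [order #5] limit_buy(price=99, qty=9): fills=none; bids=[#5:9@99] asks=[#4:7@101 #1:1@104]
After op 7 [order #6] market_sell(qty=6): fills=#5x#6:6@99; bids=[#5:3@99] asks=[#4:7@101 #1:1@104]
After op 8 [order #7] limit_buy(price=95, qty=4): fills=none; bids=[#5:3@99 #7:4@95] asks=[#4:7@101 #1:1@104]

Answer: BIDS (highest first):
  #5: 3@99
  #7: 4@95
ASKS (lowest first):
  #4: 7@101
  #1: 1@104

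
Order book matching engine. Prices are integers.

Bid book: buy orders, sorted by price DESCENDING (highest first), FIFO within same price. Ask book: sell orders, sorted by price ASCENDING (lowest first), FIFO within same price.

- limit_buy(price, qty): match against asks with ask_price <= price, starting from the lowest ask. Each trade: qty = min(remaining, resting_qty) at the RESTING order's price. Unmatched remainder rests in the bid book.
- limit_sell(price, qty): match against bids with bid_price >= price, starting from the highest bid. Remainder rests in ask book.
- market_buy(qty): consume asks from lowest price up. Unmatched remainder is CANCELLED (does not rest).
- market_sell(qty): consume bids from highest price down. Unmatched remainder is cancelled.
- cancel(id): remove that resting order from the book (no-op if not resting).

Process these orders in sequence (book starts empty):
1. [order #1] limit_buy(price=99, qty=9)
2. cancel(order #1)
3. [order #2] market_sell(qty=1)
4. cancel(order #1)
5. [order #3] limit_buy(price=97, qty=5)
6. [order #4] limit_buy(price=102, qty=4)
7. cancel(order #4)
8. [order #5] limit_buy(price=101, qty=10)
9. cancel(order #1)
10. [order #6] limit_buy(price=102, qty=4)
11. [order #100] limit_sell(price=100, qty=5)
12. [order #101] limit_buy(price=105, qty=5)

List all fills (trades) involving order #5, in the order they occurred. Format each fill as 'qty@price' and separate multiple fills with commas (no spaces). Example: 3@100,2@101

After op 1 [order #1] limit_buy(price=99, qty=9): fills=none; bids=[#1:9@99] asks=[-]
After op 2 cancel(order #1): fills=none; bids=[-] asks=[-]
After op 3 [order #2] market_sell(qty=1): fills=none; bids=[-] asks=[-]
After op 4 cancel(order #1): fills=none; bids=[-] asks=[-]
After op 5 [order #3] limit_buy(price=97, qty=5): fills=none; bids=[#3:5@97] asks=[-]
After op 6 [order #4] limit_buy(price=102, qty=4): fills=none; bids=[#4:4@102 #3:5@97] asks=[-]
After op 7 cancel(order #4): fills=none; bids=[#3:5@97] asks=[-]
After op 8 [order #5] limit_buy(price=101, qty=10): fills=none; bids=[#5:10@101 #3:5@97] asks=[-]
After op 9 cancel(order #1): fills=none; bids=[#5:10@101 #3:5@97] asks=[-]
After op 10 [order #6] limit_buy(price=102, qty=4): fills=none; bids=[#6:4@102 #5:10@101 #3:5@97] asks=[-]
After op 11 [order #100] limit_sell(price=100, qty=5): fills=#6x#100:4@102 #5x#100:1@101; bids=[#5:9@101 #3:5@97] asks=[-]
After op 12 [order #101] limit_buy(price=105, qty=5): fills=none; bids=[#101:5@105 #5:9@101 #3:5@97] asks=[-]

Answer: 1@101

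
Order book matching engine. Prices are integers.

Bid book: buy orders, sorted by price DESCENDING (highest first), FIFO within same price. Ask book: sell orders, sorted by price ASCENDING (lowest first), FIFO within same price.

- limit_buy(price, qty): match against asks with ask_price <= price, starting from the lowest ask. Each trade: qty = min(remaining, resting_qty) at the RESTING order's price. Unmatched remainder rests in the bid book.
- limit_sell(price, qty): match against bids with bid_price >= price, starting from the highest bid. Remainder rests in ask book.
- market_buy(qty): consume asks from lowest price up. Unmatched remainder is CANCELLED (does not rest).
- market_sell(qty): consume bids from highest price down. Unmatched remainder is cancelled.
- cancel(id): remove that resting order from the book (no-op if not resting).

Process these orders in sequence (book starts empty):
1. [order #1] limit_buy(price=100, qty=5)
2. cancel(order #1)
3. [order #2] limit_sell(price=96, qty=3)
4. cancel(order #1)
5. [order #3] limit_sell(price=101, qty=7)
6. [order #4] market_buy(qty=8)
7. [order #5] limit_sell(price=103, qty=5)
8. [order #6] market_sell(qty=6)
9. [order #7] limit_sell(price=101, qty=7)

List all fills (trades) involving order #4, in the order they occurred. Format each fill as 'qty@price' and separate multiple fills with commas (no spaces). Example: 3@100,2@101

Answer: 3@96,5@101

Derivation:
After op 1 [order #1] limit_buy(price=100, qty=5): fills=none; bids=[#1:5@100] asks=[-]
After op 2 cancel(order #1): fills=none; bids=[-] asks=[-]
After op 3 [order #2] limit_sell(price=96, qty=3): fills=none; bids=[-] asks=[#2:3@96]
After op 4 cancel(order #1): fills=none; bids=[-] asks=[#2:3@96]
After op 5 [order #3] limit_sell(price=101, qty=7): fills=none; bids=[-] asks=[#2:3@96 #3:7@101]
After op 6 [order #4] market_buy(qty=8): fills=#4x#2:3@96 #4x#3:5@101; bids=[-] asks=[#3:2@101]
After op 7 [order #5] limit_sell(price=103, qty=5): fills=none; bids=[-] asks=[#3:2@101 #5:5@103]
After op 8 [order #6] market_sell(qty=6): fills=none; bids=[-] asks=[#3:2@101 #5:5@103]
After op 9 [order #7] limit_sell(price=101, qty=7): fills=none; bids=[-] asks=[#3:2@101 #7:7@101 #5:5@103]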